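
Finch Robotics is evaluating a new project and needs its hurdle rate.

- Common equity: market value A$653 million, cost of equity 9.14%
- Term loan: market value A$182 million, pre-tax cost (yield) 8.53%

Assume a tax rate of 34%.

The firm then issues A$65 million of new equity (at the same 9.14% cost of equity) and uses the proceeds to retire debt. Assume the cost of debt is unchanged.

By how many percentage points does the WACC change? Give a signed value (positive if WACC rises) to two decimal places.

+0.27 pp

Current WACC:
Total capital V = 653 + 182 = 835.
Equity: weight = 653/835 = 0.7820; cost = 9.14%.
Term loan: weight = 182/835 = 0.2180; after-tax cost = 8.53% × (1 − 34%) = 5.6298%.
WACC = 0.7820 × 9.1400% + 0.2180 × 5.6298% = 8.3749%.
After the change:
Total capital V = 718 + 117 = 835.
Equity: weight = 718/835 = 0.8599; cost = 9.14%.
Term loan: weight = 117/835 = 0.1401; after-tax cost = 8.53% × (1 − 34%) = 5.6298%.
WACC = 0.8599 × 9.1400% + 0.1401 × 5.6298% = 8.6482%.
Change in WACC = 8.6482% − 8.3749% = 0.2732 pp.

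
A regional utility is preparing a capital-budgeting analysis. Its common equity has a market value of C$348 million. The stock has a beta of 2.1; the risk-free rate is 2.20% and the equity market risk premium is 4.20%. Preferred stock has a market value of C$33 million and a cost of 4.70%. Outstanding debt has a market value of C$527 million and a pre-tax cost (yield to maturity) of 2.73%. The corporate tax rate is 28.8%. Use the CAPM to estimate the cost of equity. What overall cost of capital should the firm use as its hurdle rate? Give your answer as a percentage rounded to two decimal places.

Cost of equity via CAPM: Re = 2.2% + 2.1 × 4.2% = 11.0200%.
Total capital V = 348 + 33 + 527 = 908.
Equity: weight = 348/908 = 0.3833; cost = 11.02%.
Preferred: weight = 33/908 = 0.0363; cost = 4.7%.
Debt: weight = 527/908 = 0.5804; after-tax cost = 2.73% × (1 − 28.8%) = 1.9438%.
WACC = 0.3833 × 11.0200% + 0.0363 × 4.7000% + 0.5804 × 1.9438% = 5.5225%.

5.52%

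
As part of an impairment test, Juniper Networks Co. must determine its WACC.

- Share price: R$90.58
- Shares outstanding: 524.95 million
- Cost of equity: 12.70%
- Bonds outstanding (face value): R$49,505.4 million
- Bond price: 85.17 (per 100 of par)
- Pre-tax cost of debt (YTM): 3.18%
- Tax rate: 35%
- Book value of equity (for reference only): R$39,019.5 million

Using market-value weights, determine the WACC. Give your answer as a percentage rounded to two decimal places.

Market value of equity E = 90.58 × 524.95m = 47549.971m. Market value of debt D = 49505.4m × 85.17/100 = 42163.74918m.
Total capital V = 47549.971 + 42163.74918 = 89713.72018.
Equity: weight = 47549.971/89713.72018 = 0.5300; cost = 12.7%.
Bonds outstanding: weight = 42163.74918/89713.72018 = 0.4700; after-tax cost = 3.18% × (1 − 35%) = 2.0670%.
WACC = 0.5300 × 12.7000% + 0.4700 × 2.0670% = 7.7027%.

7.70%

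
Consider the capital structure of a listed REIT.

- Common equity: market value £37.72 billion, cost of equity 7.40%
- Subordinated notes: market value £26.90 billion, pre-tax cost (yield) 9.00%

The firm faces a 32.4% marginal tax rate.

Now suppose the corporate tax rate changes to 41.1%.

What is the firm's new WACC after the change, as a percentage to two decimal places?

6.53%

After the change:
Total capital V = 37.72 + 26.9 = 64.62.
Equity: weight = 37.72/64.62 = 0.5837; cost = 7.4%.
Subordinated notes: weight = 26.9/64.62 = 0.4163; after-tax cost = 9% × (1 − 41.1%) = 5.3010%.
WACC = 0.5837 × 7.4000% + 0.4163 × 5.3010% = 6.5262%.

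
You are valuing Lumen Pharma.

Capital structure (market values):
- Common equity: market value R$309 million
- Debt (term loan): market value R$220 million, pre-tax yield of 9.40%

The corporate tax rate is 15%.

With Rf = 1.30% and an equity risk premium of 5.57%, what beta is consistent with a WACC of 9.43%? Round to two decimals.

Total capital V = 309 + 220 = 529.
Equity weight = 309/529 = 0.5841.
Term loan weight = 220/529 = 0.4159.
Debt contribution = 0.4159 × 9.4% × (1 − 15%) = 3.3229%.
Required equity contribution = 9.43% − 3.3229% = 6.1071%  ⇒  Re = 10.4552%.
CAPM: 10.4552% = 1.3% + β × 5.57%  ⇒  β = 1.6437.

1.64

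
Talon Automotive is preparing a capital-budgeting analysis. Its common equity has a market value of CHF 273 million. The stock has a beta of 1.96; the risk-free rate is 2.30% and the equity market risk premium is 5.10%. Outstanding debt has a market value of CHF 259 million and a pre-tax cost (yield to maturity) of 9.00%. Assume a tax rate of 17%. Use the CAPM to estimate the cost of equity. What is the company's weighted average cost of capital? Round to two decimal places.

9.95%

Cost of equity via CAPM: Re = 2.3% + 1.96 × 5.1% = 12.2960%.
Total capital V = 273 + 259 = 532.
Equity: weight = 273/532 = 0.5132; cost = 12.296%.
Debt: weight = 259/532 = 0.4868; after-tax cost = 9% × (1 − 17%) = 7.4700%.
WACC = 0.5132 × 12.2960% + 0.4868 × 7.4700% = 9.9465%.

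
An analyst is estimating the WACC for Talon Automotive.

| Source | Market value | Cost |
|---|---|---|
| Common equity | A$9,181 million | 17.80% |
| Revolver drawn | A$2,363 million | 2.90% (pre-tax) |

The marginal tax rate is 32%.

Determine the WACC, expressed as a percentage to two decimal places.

14.56%

Total capital V = 9181 + 2363 = 11544.
Equity: weight = 9181/11544 = 0.7953; cost = 17.8%.
Revolver drawn: weight = 2363/11544 = 0.2047; after-tax cost = 2.9% × (1 − 32%) = 1.9720%.
WACC = 0.7953 × 17.8000% + 0.2047 × 1.9720% = 14.5601%.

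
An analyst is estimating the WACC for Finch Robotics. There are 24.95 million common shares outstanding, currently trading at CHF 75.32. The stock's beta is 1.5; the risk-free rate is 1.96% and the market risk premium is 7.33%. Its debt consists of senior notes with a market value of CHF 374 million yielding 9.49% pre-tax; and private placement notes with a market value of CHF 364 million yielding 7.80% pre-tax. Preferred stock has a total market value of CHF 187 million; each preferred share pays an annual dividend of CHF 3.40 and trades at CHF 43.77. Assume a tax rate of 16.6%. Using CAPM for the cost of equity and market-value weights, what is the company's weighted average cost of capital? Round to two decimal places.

Cost of equity via CAPM: Re = 1.96% + 1.5 × 7.33% = 12.9550%.
Cost of preferred: Rp = 3.4 / 43.77 = 7.7679%.
Market value of equity E = 75.32 × 24.95m = 1879.234m.
Total capital V = 1879.234 + 187 + 374 + 364 = 2804.234.
Equity: weight = 1879.234/2804.234 = 0.6701; cost = 12.955%.
Preferred: weight = 187/2804.234 = 0.0667; cost = 7.7679%.
Senior notes: weight = 374/2804.234 = 0.1334; after-tax cost = 9.49% × (1 − 16.6%) = 7.9147%.
Private placement notes: weight = 364/2804.234 = 0.1298; after-tax cost = 7.8% × (1 − 16.6%) = 6.5052%.
WACC = 0.6701 × 12.9550% + 0.0667 × 7.7679% + 0.1334 × 7.9147% + 0.1298 × 6.5052% = 11.0997%.

11.10%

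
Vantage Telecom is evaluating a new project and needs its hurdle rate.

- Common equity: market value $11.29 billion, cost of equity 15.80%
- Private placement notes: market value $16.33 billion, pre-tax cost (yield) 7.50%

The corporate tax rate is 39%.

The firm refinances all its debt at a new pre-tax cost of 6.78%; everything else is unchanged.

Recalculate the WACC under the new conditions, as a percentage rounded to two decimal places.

After the change:
Total capital V = 11.29 + 16.33 = 27.62.
Equity: weight = 11.29/27.62 = 0.4088; cost = 15.8%.
Private placement notes: weight = 16.33/27.62 = 0.5912; after-tax cost = 6.78% × (1 − 39%) = 4.1358%.
WACC = 0.4088 × 15.8000% + 0.5912 × 4.1358% = 8.9037%.

8.90%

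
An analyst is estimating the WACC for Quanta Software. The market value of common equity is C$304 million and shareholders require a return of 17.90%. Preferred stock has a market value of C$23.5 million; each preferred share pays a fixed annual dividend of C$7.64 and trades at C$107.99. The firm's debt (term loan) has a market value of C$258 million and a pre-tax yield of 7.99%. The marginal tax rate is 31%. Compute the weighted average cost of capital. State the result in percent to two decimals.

Cost of preferred: Rp = 7.64 / 107.99 = 7.0747%.
Total capital V = 304 + 23.5 + 258 = 585.5.
Equity: weight = 304/585.5 = 0.5192; cost = 17.9%.
Preferred: weight = 23.5/585.5 = 0.0401; cost = 7.0747%.
Term loan: weight = 258/585.5 = 0.4406; after-tax cost = 7.99% × (1 − 31%) = 5.5131%.
WACC = 0.5192 × 17.9000% + 0.0401 × 7.0747% + 0.4406 × 5.5131% = 12.0072%.

12.01%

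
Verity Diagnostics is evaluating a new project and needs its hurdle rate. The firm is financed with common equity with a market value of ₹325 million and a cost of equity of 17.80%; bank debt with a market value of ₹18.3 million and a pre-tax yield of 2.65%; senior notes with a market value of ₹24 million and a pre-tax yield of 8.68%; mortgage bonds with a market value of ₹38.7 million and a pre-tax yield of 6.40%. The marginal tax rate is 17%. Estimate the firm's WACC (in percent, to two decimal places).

Total capital V = 325 + 18.3 + 24 + 38.7 = 406.
Equity: weight = 325/406 = 0.8005; cost = 17.8%.
Bank debt: weight = 18.3/406 = 0.0451; after-tax cost = 2.65% × (1 − 17%) = 2.1995%.
Senior notes: weight = 24/406 = 0.0591; after-tax cost = 8.68% × (1 − 17%) = 7.2044%.
Mortgage bonds: weight = 38.7/406 = 0.0953; after-tax cost = 6.4% × (1 − 17%) = 5.3120%.
WACC = 0.8005 × 17.8000% + 0.0451 × 2.1995% + 0.0591 × 7.2044% + 0.0953 × 5.3120% = 15.2801%.

15.28%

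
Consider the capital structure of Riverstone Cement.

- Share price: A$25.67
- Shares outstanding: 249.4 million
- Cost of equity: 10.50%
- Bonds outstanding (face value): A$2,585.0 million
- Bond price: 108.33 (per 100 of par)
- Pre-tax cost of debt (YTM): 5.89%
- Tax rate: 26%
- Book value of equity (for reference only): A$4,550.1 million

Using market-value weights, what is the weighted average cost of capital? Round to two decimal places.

8.63%

Market value of equity E = 25.67 × 249.4m = 6402.098m. Market value of debt D = 2585m × 108.33/100 = 2800.3305m.
Total capital V = 6402.098 + 2800.3305 = 9202.4285.
Equity: weight = 6402.098/9202.4285 = 0.6957; cost = 10.5%.
Bonds outstanding: weight = 2800.3305/9202.4285 = 0.3043; after-tax cost = 5.89% × (1 − 26%) = 4.3586%.
WACC = 0.6957 × 10.5000% + 0.3043 × 4.3586% = 8.6312%.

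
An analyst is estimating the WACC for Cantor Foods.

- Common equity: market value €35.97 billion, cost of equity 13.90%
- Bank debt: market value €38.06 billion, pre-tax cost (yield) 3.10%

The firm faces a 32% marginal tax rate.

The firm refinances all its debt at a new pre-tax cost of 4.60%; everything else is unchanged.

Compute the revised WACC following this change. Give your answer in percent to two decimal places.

8.36%

After the change:
Total capital V = 35.97 + 38.06 = 74.03.
Equity: weight = 35.97/74.03 = 0.4859; cost = 13.9%.
Bank debt: weight = 38.06/74.03 = 0.5141; after-tax cost = 4.6% × (1 − 32%) = 3.1280%.
WACC = 0.4859 × 13.9000% + 0.5141 × 3.1280% = 8.3619%.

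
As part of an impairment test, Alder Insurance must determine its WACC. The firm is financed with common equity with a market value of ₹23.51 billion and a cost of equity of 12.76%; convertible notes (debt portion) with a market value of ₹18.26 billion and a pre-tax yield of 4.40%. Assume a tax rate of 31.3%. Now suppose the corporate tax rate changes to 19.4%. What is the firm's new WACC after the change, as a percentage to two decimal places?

8.73%

After the change:
Total capital V = 23.51 + 18.26 = 41.77.
Equity: weight = 23.51/41.77 = 0.5628; cost = 12.76%.
Convertible notes (debt portion): weight = 18.26/41.77 = 0.4372; after-tax cost = 4.4% × (1 − 19.4%) = 3.5464%.
WACC = 0.5628 × 12.7600% + 0.4372 × 3.5464% = 8.7322%.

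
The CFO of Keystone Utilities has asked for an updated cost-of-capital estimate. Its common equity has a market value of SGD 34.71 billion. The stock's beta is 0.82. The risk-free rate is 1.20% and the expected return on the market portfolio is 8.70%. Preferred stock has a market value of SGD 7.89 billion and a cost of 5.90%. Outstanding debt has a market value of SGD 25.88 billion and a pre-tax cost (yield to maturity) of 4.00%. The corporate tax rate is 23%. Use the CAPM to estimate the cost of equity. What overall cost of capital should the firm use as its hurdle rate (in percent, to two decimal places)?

5.57%

Market risk premium = 8.7% − 1.2% = 7.5%.
Cost of equity via CAPM: Re = 1.2% + 0.82 × 7.5% = 7.3500%.
Total capital V = 34.71 + 7.89 + 25.88 = 68.48.
Equity: weight = 34.71/68.48 = 0.5069; cost = 7.35%.
Preferred: weight = 7.89/68.48 = 0.1152; cost = 5.9%.
Debt: weight = 25.88/68.48 = 0.3779; after-tax cost = 4% × (1 − 23%) = 3.0800%.
WACC = 0.5069 × 7.3500% + 0.1152 × 5.9000% + 0.3779 × 3.0800% = 5.5692%.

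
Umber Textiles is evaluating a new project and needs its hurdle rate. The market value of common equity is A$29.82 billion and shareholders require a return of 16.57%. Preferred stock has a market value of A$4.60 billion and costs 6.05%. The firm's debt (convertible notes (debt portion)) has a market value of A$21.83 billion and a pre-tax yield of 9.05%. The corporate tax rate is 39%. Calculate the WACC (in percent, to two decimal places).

11.42%

Total capital V = 29.82 + 4.6 + 21.83 = 56.25.
Equity: weight = 29.82/56.25 = 0.5301; cost = 16.57%.
Preferred: weight = 4.6/56.25 = 0.0818; cost = 6.05%.
Convertible notes (debt portion): weight = 21.83/56.25 = 0.3881; after-tax cost = 9.05% × (1 − 39%) = 5.5205%.
WACC = 0.5301 × 16.5700% + 0.0818 × 6.0500% + 0.3881 × 5.5205% = 11.4215%.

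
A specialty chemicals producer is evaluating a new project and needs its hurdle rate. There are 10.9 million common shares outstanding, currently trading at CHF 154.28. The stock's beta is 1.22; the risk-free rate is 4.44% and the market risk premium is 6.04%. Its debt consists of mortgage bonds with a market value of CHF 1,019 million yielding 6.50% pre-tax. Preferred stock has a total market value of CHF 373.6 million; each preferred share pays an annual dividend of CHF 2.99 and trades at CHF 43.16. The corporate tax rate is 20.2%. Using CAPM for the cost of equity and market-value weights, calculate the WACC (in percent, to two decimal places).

9.02%

Cost of equity via CAPM: Re = 4.44% + 1.22 × 6.04% = 11.8088%.
Cost of preferred: Rp = 2.99 / 43.16 = 6.9277%.
Market value of equity E = 154.28 × 10.9m = 1681.652m.
Total capital V = 1681.652 + 373.6 + 1019 = 3074.252.
Equity: weight = 1681.652/3074.252 = 0.5470; cost = 11.8088%.
Preferred: weight = 373.6/3074.252 = 0.1215; cost = 6.9277%.
Mortgage bonds: weight = 1019/3074.252 = 0.3315; after-tax cost = 6.5% × (1 − 20.2%) = 5.1870%.
WACC = 0.5470 × 11.8088% + 0.1215 × 6.9277% + 0.3315 × 5.1870% = 9.0207%.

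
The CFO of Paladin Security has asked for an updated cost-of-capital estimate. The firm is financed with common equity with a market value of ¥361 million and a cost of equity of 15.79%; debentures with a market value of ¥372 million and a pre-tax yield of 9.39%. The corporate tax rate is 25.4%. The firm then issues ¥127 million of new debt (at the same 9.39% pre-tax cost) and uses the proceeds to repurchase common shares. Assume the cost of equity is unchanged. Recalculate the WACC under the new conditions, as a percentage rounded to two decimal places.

9.81%

After the change:
Total capital V = 234 + 499 = 733.
Equity: weight = 234/733 = 0.3192; cost = 15.79%.
Debentures: weight = 499/733 = 0.6808; after-tax cost = 9.39% × (1 − 25.4%) = 7.0049%.
WACC = 0.3192 × 15.7900% + 0.6808 × 7.0049% = 9.8094%.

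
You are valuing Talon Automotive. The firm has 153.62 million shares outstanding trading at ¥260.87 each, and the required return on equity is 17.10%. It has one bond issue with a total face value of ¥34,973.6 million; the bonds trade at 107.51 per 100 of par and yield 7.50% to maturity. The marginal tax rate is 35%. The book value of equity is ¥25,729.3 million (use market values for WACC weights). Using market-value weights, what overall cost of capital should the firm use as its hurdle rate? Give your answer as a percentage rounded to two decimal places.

11.18%

Market value of equity E = 260.87 × 153.62m = 40074.8494m. Market value of debt D = 34973.6m × 107.51/100 = 37600.11736m.
Total capital V = 40074.8494 + 37600.11736 = 77674.96676.
Equity: weight = 40074.8494/77674.96676 = 0.5159; cost = 17.1%.
Bonds outstanding: weight = 37600.11736/77674.96676 = 0.4841; after-tax cost = 7.5% × (1 − 35%) = 4.8750%.
WACC = 0.5159 × 17.1000% + 0.4841 × 4.8750% = 11.1822%.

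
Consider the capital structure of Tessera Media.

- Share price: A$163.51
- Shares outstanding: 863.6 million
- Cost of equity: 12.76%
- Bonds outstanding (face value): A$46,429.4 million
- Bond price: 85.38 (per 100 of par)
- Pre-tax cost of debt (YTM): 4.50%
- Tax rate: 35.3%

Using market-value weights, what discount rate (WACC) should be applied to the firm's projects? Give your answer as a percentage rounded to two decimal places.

10.60%

Market value of equity E = 163.51 × 863.6m = 141207.236m. Market value of debt D = 46429.4m × 85.38/100 = 39641.42172m.
Total capital V = 141207.236 + 39641.42172 = 180848.65772.
Equity: weight = 141207.236/180848.65772 = 0.7808; cost = 12.76%.
Bonds outstanding: weight = 39641.42172/180848.65772 = 0.2192; after-tax cost = 4.5% × (1 − 35.3%) = 2.9115%.
WACC = 0.7808 × 12.7600% + 0.2192 × 2.9115% = 10.6012%.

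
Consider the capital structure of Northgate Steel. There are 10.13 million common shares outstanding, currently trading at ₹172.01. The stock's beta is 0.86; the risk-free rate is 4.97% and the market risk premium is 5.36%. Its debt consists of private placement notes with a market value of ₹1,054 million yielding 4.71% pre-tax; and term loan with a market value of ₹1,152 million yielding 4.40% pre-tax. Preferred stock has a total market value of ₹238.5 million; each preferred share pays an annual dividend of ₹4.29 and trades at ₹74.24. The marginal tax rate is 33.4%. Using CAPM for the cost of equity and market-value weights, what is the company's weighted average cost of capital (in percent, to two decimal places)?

Cost of equity via CAPM: Re = 4.97% + 0.86 × 5.36% = 9.5796%.
Cost of preferred: Rp = 4.29 / 74.24 = 5.7786%.
Market value of equity E = 172.01 × 10.13m = 1742.4613m.
Total capital V = 1742.4613 + 238.5 + 1054 + 1152 = 4186.9613.
Equity: weight = 1742.4613/4186.9613 = 0.4162; cost = 9.5796%.
Preferred: weight = 238.5/4186.9613 = 0.0570; cost = 5.7786%.
Private placement notes: weight = 1054/4186.9613 = 0.2517; after-tax cost = 4.71% × (1 − 33.4%) = 3.1369%.
Term loan: weight = 1152/4186.9613 = 0.2751; after-tax cost = 4.4% × (1 − 33.4%) = 2.9304%.
WACC = 0.4162 × 9.5796% + 0.0570 × 5.7786% + 0.2517 × 3.1369% + 0.2751 × 2.9304% = 5.9118%.

5.91%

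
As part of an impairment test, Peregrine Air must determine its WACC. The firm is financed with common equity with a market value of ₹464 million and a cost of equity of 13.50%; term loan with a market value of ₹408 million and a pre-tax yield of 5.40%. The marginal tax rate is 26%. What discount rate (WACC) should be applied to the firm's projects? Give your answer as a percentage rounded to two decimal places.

9.05%

Total capital V = 464 + 408 = 872.
Equity: weight = 464/872 = 0.5321; cost = 13.5%.
Term loan: weight = 408/872 = 0.4679; after-tax cost = 5.4% × (1 − 26%) = 3.9960%.
WACC = 0.5321 × 13.5000% + 0.4679 × 3.9960% = 9.0532%.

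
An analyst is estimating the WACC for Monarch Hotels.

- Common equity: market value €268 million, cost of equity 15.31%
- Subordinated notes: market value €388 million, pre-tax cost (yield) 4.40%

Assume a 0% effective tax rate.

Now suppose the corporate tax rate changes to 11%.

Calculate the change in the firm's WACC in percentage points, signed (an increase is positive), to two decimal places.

-0.29 pp

Current WACC:
Total capital V = 268 + 388 = 656.
Equity: weight = 268/656 = 0.4085; cost = 15.31%.
Subordinated notes: weight = 388/656 = 0.5915; after-tax cost = 4.4% × (1 − 0%) = 4.4000%.
WACC = 0.4085 × 15.3100% + 0.5915 × 4.4000% = 8.8571%.
After the change:
Total capital V = 268 + 388 = 656.
Equity: weight = 268/656 = 0.4085; cost = 15.31%.
Subordinated notes: weight = 388/656 = 0.5915; after-tax cost = 4.4% × (1 − 11%) = 3.9160%.
WACC = 0.4085 × 15.3100% + 0.5915 × 3.9160% = 8.5709%.
Change in WACC = 8.5709% − 8.8571% = -0.2863 pp.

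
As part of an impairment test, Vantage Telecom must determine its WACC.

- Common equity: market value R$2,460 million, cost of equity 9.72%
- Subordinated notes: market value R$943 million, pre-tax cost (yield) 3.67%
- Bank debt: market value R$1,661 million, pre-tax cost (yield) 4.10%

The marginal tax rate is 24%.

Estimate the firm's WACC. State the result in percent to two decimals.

6.26%

Total capital V = 2460 + 943 + 1661 = 5064.
Equity: weight = 2460/5064 = 0.4858; cost = 9.72%.
Subordinated notes: weight = 943/5064 = 0.1862; after-tax cost = 3.67% × (1 − 24%) = 2.7892%.
Bank debt: weight = 1661/5064 = 0.3280; after-tax cost = 4.1% × (1 − 24%) = 3.1160%.
WACC = 0.4858 × 9.7200% + 0.1862 × 2.7892% + 0.3280 × 3.1160% = 6.2632%.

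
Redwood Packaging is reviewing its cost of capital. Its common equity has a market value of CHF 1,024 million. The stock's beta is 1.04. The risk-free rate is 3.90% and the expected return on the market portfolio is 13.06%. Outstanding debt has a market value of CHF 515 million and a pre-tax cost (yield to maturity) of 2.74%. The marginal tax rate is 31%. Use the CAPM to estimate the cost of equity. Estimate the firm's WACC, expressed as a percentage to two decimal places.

9.57%

Market risk premium = 13.06% − 3.9% = 9.16%.
Cost of equity via CAPM: Re = 3.9% + 1.04 × 9.16% = 13.4264%.
Total capital V = 1024 + 515 = 1539.
Equity: weight = 1024/1539 = 0.6654; cost = 13.4264%.
Debt: weight = 515/1539 = 0.3346; after-tax cost = 2.74% × (1 − 31%) = 1.8906%.
WACC = 0.6654 × 13.4264% + 0.3346 × 1.8906% = 9.5661%.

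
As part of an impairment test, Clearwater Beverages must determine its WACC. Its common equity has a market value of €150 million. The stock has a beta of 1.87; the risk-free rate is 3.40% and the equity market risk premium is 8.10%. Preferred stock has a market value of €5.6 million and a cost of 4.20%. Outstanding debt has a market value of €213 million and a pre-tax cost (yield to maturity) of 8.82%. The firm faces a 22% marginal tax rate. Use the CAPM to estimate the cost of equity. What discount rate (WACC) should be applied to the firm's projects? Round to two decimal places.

Cost of equity via CAPM: Re = 3.4% + 1.87 × 8.1% = 18.5470%.
Total capital V = 150 + 5.6 + 213 = 368.6.
Equity: weight = 150/368.6 = 0.4069; cost = 18.547%.
Preferred: weight = 5.6/368.6 = 0.0152; cost = 4.2%.
Debt: weight = 213/368.6 = 0.5779; after-tax cost = 8.82% × (1 − 22%) = 6.8796%.
WACC = 0.4069 × 18.5470% + 0.0152 × 4.2000% + 0.5779 × 6.8796% = 11.5869%.

11.59%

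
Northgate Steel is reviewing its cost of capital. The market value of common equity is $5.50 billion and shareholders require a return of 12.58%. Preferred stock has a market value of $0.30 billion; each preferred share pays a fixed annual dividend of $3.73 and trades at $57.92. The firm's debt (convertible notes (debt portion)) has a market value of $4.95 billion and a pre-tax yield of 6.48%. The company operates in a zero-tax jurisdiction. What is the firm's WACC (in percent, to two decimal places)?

9.60%

Cost of preferred: Rp = 3.73 / 57.92 = 6.4399%.
Total capital V = 5.5 + 0.3 + 4.95 = 10.75.
Equity: weight = 5.5/10.75 = 0.5116; cost = 12.58%.
Preferred: weight = 0.3/10.75 = 0.0279; cost = 6.4399%.
Convertible notes (debt portion): weight = 4.95/10.75 = 0.4605; after-tax cost = 6.48% × (1 − 0%) = 6.4800%.
WACC = 0.5116 × 12.5800% + 0.0279 × 6.4399% + 0.4605 × 6.4800% = 9.5998%.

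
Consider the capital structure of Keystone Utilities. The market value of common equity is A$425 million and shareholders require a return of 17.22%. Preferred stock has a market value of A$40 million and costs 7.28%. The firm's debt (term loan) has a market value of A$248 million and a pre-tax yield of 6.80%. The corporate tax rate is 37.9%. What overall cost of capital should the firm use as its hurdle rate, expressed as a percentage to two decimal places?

Total capital V = 425 + 40 + 248 = 713.
Equity: weight = 425/713 = 0.5961; cost = 17.22%.
Preferred: weight = 40/713 = 0.0561; cost = 7.28%.
Term loan: weight = 248/713 = 0.3478; after-tax cost = 6.8% × (1 − 37.9%) = 4.2228%.
WACC = 0.5961 × 17.2200% + 0.0561 × 7.2800% + 0.3478 × 4.2228% = 12.1416%.

12.14%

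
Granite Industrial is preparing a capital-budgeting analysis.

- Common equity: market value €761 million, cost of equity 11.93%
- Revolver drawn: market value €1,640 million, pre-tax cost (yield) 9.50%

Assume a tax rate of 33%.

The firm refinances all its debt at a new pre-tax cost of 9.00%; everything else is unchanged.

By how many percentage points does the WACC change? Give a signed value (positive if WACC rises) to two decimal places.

Current WACC:
Total capital V = 761 + 1640 = 2401.
Equity: weight = 761/2401 = 0.3170; cost = 11.93%.
Revolver drawn: weight = 1640/2401 = 0.6830; after-tax cost = 9.5% × (1 − 33%) = 6.3650%.
WACC = 0.3170 × 11.9300% + 0.6830 × 6.3650% = 8.1288%.
After the change:
Total capital V = 761 + 1640 = 2401.
Equity: weight = 761/2401 = 0.3170; cost = 11.93%.
Revolver drawn: weight = 1640/2401 = 0.6830; after-tax cost = 9% × (1 − 33%) = 6.0300%.
WACC = 0.3170 × 11.9300% + 0.6830 × 6.0300% = 7.9000%.
Change in WACC = 7.9000% − 8.1288% = -0.2288 pp.

-0.23 pp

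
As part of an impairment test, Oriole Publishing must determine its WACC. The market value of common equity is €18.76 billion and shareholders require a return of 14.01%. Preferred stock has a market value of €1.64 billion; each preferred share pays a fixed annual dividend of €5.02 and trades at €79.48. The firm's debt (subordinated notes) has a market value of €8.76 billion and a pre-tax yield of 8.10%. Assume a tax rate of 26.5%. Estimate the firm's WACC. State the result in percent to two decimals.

Cost of preferred: Rp = 5.02 / 79.48 = 6.3161%.
Total capital V = 18.76 + 1.64 + 8.76 = 29.16.
Equity: weight = 18.76/29.16 = 0.6433; cost = 14.01%.
Preferred: weight = 1.64/29.16 = 0.0562; cost = 6.3161%.
Subordinated notes: weight = 8.76/29.16 = 0.3004; after-tax cost = 8.1% × (1 − 26.5%) = 5.9535%.
WACC = 0.6433 × 14.0100% + 0.0562 × 6.3161% + 0.3004 × 5.9535% = 11.1570%.

11.16%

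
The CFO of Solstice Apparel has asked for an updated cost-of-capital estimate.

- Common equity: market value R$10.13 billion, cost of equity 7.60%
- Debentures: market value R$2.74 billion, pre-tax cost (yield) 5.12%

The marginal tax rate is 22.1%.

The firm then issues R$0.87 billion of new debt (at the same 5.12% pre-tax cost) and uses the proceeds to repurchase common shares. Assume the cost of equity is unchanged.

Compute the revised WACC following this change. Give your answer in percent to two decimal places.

6.59%

After the change:
Total capital V = 9.26 + 3.61 = 12.87.
Equity: weight = 9.26/12.87 = 0.7195; cost = 7.6%.
Debentures: weight = 3.61/12.87 = 0.2805; after-tax cost = 5.12% × (1 − 22.1%) = 3.9885%.
WACC = 0.7195 × 7.6000% + 0.2805 × 3.9885% = 6.5870%.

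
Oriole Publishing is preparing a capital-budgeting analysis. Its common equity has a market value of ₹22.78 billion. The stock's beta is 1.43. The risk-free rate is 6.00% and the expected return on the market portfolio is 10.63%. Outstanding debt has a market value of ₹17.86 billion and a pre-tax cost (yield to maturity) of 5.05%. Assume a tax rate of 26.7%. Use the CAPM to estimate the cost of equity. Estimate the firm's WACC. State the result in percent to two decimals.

Market risk premium = 10.63% − 6.0% = 4.63%.
Cost of equity via CAPM: Re = 6.0% + 1.43 × 4.63% = 12.6209%.
Total capital V = 22.78 + 17.86 = 40.64.
Equity: weight = 22.78/40.64 = 0.5605; cost = 12.6209%.
Debt: weight = 17.86/40.64 = 0.4395; after-tax cost = 5.05% × (1 − 26.7%) = 3.7016%.
WACC = 0.5605 × 12.6209% + 0.4395 × 3.7016% = 8.7012%.

8.70%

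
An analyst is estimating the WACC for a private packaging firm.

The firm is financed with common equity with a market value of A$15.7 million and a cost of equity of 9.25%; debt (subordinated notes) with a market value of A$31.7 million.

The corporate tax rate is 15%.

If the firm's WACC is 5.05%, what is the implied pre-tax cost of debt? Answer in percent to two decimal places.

3.49%

Total capital V = 15.7 + 31.7 = 47.4.
Equity weight = 15.7/47.4 = 0.3312.
Subordinated notes weight = 31.7/47.4 = 0.6688.
Equity contribution = 0.3312 × 9.25% = 3.0638%.
Remaining for debt = 5.05% − 3.0638% = 1.9862%.
Rd × (1 − 15%) × 0.6688 = 1.9862%  ⇒  Rd = 3.4940%.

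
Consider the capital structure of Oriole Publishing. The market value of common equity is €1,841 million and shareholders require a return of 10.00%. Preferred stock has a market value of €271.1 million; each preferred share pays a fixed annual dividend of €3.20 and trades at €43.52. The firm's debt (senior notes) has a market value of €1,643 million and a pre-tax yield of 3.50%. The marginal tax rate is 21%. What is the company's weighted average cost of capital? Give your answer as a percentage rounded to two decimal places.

Cost of preferred: Rp = 3.2 / 43.52 = 7.3529%.
Total capital V = 1841 + 271.1 + 1643 = 3755.1.
Equity: weight = 1841/3755.1 = 0.4903; cost = 10%.
Preferred: weight = 271.1/3755.1 = 0.0722; cost = 7.3529%.
Senior notes: weight = 1643/3755.1 = 0.4375; after-tax cost = 3.5% × (1 − 21%) = 2.7650%.
WACC = 0.4903 × 10.0000% + 0.0722 × 7.3529% + 0.4375 × 2.7650% = 6.6433%.

6.64%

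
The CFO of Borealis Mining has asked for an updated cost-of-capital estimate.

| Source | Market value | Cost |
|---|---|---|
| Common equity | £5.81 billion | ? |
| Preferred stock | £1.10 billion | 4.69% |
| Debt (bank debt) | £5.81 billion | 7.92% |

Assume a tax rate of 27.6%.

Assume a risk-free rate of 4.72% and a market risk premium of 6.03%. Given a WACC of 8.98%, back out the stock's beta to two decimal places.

Total capital V = 5.81 + 1.1 + 5.81 = 12.72.
Equity weight = 5.81/12.72 = 0.4568.
Preferred weight = 1.1/12.72 = 0.0865.
Bank debt weight = 5.81/12.72 = 0.4568.
Debt contribution = 0.4568 × 7.92% × (1 − 27.6%) = 2.6191%.
Preferred contribution = 0.0865 × 4.69% = 0.4056%.
Required equity contribution = 8.98% − 3.0247% = 5.9553%  ⇒  Re = 13.0381%.
CAPM: 13.0381% = 4.72% + β × 6.03%  ⇒  β = 1.3795.

1.38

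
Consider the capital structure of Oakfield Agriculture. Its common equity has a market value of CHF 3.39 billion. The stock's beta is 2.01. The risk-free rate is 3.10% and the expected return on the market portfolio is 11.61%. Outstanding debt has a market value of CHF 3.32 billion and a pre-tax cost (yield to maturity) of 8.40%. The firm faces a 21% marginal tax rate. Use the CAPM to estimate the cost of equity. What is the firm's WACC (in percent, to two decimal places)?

Market risk premium = 11.61% − 3.1% = 8.51%.
Cost of equity via CAPM: Re = 3.1% + 2.01 × 8.51% = 20.2051%.
Total capital V = 3.39 + 3.32 = 6.71.
Equity: weight = 3.39/6.71 = 0.5052; cost = 20.2051%.
Debt: weight = 3.32/6.71 = 0.4948; after-tax cost = 8.4% × (1 − 21%) = 6.6360%.
WACC = 0.5052 × 20.2051% + 0.4948 × 6.6360% = 13.4913%.

13.49%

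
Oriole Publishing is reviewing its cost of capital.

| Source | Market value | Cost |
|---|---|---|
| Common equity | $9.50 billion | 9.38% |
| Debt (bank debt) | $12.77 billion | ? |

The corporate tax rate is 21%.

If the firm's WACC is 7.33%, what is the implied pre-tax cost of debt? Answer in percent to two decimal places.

Total capital V = 9.5 + 12.77 = 22.27.
Equity weight = 9.5/22.27 = 0.4266.
Bank debt weight = 12.77/22.27 = 0.5734.
Equity contribution = 0.4266 × 9.38% = 4.0013%.
Remaining for debt = 7.33% − 4.0013% = 3.3287%.
Rd × (1 − 21%) × 0.5734 = 3.3287%  ⇒  Rd = 7.3480%.

7.35%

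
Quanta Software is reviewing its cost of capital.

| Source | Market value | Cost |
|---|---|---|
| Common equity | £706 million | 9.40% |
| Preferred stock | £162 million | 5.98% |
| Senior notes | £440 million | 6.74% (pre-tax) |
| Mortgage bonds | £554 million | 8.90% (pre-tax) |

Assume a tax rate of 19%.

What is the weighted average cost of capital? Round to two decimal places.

7.52%

Total capital V = 706 + 162 + 440 + 554 = 1862.
Equity: weight = 706/1862 = 0.3792; cost = 9.4%.
Preferred: weight = 162/1862 = 0.0870; cost = 5.98%.
Senior notes: weight = 440/1862 = 0.2363; after-tax cost = 6.74% × (1 − 19%) = 5.4594%.
Mortgage bonds: weight = 554/1862 = 0.2975; after-tax cost = 8.9% × (1 − 19%) = 7.2090%.
WACC = 0.3792 × 9.4000% + 0.0870 × 5.9800% + 0.2363 × 5.4594% + 0.2975 × 7.2090% = 7.5194%.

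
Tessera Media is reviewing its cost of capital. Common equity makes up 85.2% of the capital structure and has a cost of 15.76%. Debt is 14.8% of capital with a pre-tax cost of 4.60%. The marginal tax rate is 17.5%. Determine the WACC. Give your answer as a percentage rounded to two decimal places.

13.99%

After-tax cost of debt = 4.6% × (1 − 17.5%) = 3.7950%.
WACC = 0.852 × 15.7600% + 0.148 × 3.7950% = 13.9892%.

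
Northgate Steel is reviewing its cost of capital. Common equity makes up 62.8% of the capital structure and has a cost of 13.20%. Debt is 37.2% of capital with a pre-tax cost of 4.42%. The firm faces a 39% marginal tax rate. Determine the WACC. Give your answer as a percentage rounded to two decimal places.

After-tax cost of debt = 4.42% × (1 − 39%) = 2.6962%.
WACC = 0.628 × 13.2000% + 0.372 × 2.6962% = 9.2926%.

9.29%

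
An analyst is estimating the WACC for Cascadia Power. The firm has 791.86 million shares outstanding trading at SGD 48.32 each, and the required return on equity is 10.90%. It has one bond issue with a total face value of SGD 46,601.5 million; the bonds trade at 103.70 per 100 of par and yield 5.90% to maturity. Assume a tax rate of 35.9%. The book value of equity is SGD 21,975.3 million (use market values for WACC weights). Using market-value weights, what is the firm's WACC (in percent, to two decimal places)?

6.93%

Market value of equity E = 48.32 × 791.86m = 38262.6752m. Market value of debt D = 46601.5m × 103.7/100 = 48325.7555m.
Total capital V = 38262.6752 + 48325.7555 = 86588.4307.
Equity: weight = 38262.6752/86588.4307 = 0.4419; cost = 10.9%.
Bonds outstanding: weight = 48325.7555/86588.4307 = 0.5581; after-tax cost = 5.9% × (1 − 35.9%) = 3.7819%.
WACC = 0.4419 × 10.9000% + 0.5581 × 3.7819% = 6.9273%.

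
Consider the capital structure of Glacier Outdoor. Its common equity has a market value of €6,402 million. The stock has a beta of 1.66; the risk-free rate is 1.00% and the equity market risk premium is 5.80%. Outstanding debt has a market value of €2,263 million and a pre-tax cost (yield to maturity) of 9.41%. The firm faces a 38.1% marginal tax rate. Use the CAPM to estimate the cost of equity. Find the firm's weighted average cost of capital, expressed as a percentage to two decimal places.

9.37%

Cost of equity via CAPM: Re = 1.0% + 1.66 × 5.8% = 10.6280%.
Total capital V = 6402 + 2263 = 8665.
Equity: weight = 6402/8665 = 0.7388; cost = 10.628%.
Debt: weight = 2263/8665 = 0.2612; after-tax cost = 9.41% × (1 − 38.1%) = 5.8248%.
WACC = 0.7388 × 10.6280% + 0.2612 × 5.8248% = 9.3736%.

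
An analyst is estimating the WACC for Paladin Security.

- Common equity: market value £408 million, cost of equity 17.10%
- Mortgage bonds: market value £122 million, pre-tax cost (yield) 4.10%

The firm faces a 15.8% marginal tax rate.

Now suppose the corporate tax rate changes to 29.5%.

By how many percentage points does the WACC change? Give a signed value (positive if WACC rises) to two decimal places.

-0.13 pp

Current WACC:
Total capital V = 408 + 122 = 530.
Equity: weight = 408/530 = 0.7698; cost = 17.1%.
Mortgage bonds: weight = 122/530 = 0.2302; after-tax cost = 4.1% × (1 − 15.8%) = 3.4522%.
WACC = 0.7698 × 17.1000% + 0.2302 × 3.4522% = 13.9584%.
After the change:
Total capital V = 408 + 122 = 530.
Equity: weight = 408/530 = 0.7698; cost = 17.1%.
Mortgage bonds: weight = 122/530 = 0.2302; after-tax cost = 4.1% × (1 − 29.5%) = 2.8905%.
WACC = 0.7698 × 17.1000% + 0.2302 × 2.8905% = 13.8291%.
Change in WACC = 13.8291% − 13.9584% = -0.1293 pp.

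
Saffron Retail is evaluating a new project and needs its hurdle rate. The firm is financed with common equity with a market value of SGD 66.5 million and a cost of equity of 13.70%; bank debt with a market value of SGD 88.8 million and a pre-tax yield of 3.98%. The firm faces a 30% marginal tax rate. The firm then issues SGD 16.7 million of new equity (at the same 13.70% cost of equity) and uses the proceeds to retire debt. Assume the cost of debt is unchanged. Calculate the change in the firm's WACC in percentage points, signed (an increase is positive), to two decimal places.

Current WACC:
Total capital V = 66.5 + 88.8 = 155.3.
Equity: weight = 66.5/155.3 = 0.4282; cost = 13.7%.
Bank debt: weight = 88.8/155.3 = 0.5718; after-tax cost = 3.98% × (1 − 30%) = 2.7860%.
WACC = 0.4282 × 13.7000% + 0.5718 × 2.7860% = 7.4594%.
After the change:
Total capital V = 83.2 + 72.1 = 155.3.
Equity: weight = 83.2/155.3 = 0.5357; cost = 13.7%.
Bank debt: weight = 72.1/155.3 = 0.4643; after-tax cost = 3.98% × (1 − 30%) = 2.7860%.
WACC = 0.5357 × 13.7000% + 0.4643 × 2.7860% = 8.6330%.
Change in WACC = 8.6330% − 7.4594% = 1.1736 pp.

+1.17 pp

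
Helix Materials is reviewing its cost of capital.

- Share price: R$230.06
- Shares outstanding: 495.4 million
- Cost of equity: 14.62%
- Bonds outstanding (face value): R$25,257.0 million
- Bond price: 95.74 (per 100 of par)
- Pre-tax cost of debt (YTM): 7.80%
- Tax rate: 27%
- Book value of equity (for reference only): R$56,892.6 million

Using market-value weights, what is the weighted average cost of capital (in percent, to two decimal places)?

13.06%

Market value of equity E = 230.06 × 495.4m = 113971.724m. Market value of debt D = 25257m × 95.74/100 = 24181.0518m.
Total capital V = 113971.724 + 24181.0518 = 138152.7758.
Equity: weight = 113971.724/138152.7758 = 0.8250; cost = 14.62%.
Bonds outstanding: weight = 24181.0518/138152.7758 = 0.1750; after-tax cost = 7.8% × (1 − 27%) = 5.6940%.
WACC = 0.8250 × 14.6200% + 0.1750 × 5.6940% = 13.0577%.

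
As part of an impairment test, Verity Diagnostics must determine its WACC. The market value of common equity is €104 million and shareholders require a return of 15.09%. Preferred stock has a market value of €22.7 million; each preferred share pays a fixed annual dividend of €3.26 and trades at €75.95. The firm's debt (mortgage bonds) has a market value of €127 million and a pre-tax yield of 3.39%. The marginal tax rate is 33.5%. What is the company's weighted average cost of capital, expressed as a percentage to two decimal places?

7.70%

Cost of preferred: Rp = 3.26 / 75.95 = 4.2923%.
Total capital V = 104 + 22.7 + 127 = 253.7.
Equity: weight = 104/253.7 = 0.4099; cost = 15.09%.
Preferred: weight = 22.7/253.7 = 0.0895; cost = 4.2923%.
Mortgage bonds: weight = 127/253.7 = 0.5006; after-tax cost = 3.39% × (1 − 33.5%) = 2.2544%.
WACC = 0.4099 × 15.0900% + 0.0895 × 4.2923% + 0.5006 × 2.2544% = 7.6985%.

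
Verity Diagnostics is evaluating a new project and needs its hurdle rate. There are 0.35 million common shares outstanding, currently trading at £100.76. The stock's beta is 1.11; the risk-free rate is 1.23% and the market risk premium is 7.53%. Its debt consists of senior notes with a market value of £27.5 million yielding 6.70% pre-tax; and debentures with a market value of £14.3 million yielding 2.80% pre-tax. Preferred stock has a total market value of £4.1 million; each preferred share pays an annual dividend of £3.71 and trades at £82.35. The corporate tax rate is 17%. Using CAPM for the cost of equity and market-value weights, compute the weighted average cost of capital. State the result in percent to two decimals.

6.69%

Cost of equity via CAPM: Re = 1.23% + 1.11 × 7.53% = 9.5883%.
Cost of preferred: Rp = 3.71 / 82.35 = 4.5052%.
Market value of equity E = 100.76 × 0.35m = 35.266m.
Total capital V = 35.266 + 4.1 + 27.5 + 14.3 = 81.166.
Equity: weight = 35.266/81.166 = 0.4345; cost = 9.5883%.
Preferred: weight = 4.1/81.166 = 0.0505; cost = 4.5052%.
Senior notes: weight = 27.5/81.166 = 0.3388; after-tax cost = 6.7% × (1 − 17%) = 5.5610%.
Debentures: weight = 14.3/81.166 = 0.1762; after-tax cost = 2.8% × (1 − 17%) = 2.3240%.
WACC = 0.4345 × 9.5883% + 0.0505 × 4.5052% + 0.3388 × 5.5610% + 0.1762 × 2.3240% = 6.6872%.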